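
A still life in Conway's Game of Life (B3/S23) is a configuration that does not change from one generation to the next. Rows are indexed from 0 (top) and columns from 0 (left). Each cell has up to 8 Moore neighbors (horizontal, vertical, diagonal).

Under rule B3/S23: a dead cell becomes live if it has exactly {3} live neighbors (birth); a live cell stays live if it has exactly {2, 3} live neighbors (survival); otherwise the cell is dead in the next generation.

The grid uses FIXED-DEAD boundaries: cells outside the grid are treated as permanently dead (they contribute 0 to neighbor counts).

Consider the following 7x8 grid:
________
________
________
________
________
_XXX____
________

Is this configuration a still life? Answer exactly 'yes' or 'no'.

Compute generation 1 and compare to generation 0 (given above):
Generation 1:
________
________
________
________
__X_____
__X_____
__X_____
Cell (4,2) differs: gen0=0 vs gen1=1 -> NOT a still life.

Answer: no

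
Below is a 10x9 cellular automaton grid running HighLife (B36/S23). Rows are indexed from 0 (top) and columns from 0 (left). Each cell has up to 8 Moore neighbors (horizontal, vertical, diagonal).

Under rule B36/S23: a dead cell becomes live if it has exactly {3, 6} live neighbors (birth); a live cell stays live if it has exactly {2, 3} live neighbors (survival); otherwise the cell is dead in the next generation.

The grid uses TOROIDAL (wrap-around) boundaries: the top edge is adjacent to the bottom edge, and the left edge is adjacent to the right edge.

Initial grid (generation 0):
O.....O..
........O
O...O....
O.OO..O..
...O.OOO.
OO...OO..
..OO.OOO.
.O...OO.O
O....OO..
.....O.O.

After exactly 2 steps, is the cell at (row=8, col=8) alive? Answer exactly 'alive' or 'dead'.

Simulating step by step:
Generation 0 (given above): 31 live cells
Generation 1: 34 live cells
......OOO
O.......O
OO.O....O
.OOO..OOO
O..O...OO
.O.O....O
..O.....O
OOO.....O
O...O...O
.....O.OO
Generation 2: 20 live cells
......O..
.O.......
...O.....
...OO.O..
..OOO.O..
.O.O.....
O..O...OO
..OO...O.
.........
.....O...

Cell (8,8) at generation 2: 0 -> dead

Answer: dead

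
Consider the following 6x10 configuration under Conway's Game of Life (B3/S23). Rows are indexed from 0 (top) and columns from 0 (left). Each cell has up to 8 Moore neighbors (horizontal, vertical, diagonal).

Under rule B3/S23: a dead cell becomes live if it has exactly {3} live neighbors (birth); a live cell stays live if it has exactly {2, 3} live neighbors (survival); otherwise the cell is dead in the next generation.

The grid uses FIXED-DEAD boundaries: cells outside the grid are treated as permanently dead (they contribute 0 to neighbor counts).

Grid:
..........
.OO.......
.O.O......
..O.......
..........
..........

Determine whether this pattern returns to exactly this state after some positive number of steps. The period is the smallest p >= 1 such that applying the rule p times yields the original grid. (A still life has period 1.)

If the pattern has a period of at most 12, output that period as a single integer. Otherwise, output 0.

Answer: 1

Derivation:
Simulating and comparing each generation to the original:
Gen 0 (original, given above): 5 live cells
Gen 1: 5 live cells, MATCHES original -> period = 1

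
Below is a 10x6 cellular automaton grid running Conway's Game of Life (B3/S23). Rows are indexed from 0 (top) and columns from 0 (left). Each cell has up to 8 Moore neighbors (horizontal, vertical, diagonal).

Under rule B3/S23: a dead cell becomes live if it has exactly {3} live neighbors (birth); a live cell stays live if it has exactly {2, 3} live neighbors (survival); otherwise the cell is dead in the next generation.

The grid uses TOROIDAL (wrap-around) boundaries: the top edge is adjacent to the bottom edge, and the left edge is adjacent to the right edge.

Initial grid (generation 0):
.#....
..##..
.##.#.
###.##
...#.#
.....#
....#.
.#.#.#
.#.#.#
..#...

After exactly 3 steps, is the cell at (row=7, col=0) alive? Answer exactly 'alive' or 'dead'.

Simulating step by step:
Generation 0 (given above): 22 live cells
Generation 1: 18 live cells
.#.#..
...#..
....#.
......
.###..
.....#
#...##
...#.#
.#.#..
###...
Generation 2: 22 live cells
##.#..
..###.
......
..##..
..#...
.###.#
#.....
..##.#
.#.##.
#..#..
Generation 3: 28 live cells
##...#
.####.
....#.
..##..
....#.
####..
#....#
####.#
##...#
#..#.#

Cell (7,0) at generation 3: 1 -> alive

Answer: alive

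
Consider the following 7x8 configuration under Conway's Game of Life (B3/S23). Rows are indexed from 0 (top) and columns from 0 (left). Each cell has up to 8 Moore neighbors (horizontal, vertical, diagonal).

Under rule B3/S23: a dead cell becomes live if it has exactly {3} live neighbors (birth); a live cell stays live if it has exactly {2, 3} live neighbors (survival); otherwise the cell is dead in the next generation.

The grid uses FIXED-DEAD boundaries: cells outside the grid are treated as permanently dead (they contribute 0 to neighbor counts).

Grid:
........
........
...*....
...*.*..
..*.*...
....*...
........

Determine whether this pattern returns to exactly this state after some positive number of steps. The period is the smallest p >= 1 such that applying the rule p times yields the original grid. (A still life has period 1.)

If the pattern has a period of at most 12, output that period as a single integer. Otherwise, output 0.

Simulating and comparing each generation to the original:
Gen 0 (original, given above): 6 live cells
Gen 1: 6 live cells, differs from original
Gen 2: 6 live cells, MATCHES original -> period = 2

Answer: 2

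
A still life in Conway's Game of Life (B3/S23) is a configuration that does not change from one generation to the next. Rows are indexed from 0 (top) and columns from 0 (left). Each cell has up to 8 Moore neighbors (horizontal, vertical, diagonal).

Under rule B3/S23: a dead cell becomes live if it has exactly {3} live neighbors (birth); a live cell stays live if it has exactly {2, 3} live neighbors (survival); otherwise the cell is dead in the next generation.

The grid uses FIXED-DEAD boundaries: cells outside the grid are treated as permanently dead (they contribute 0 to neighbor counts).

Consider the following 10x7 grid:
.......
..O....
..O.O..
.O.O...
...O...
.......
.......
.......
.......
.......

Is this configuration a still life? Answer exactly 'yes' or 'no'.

Answer: no

Derivation:
Compute generation 1 and compare to generation 0 (given above):
Generation 1:
.......
...O...
.OO....
...OO..
..O....
.......
.......
.......
.......
.......
Cell (1,2) differs: gen0=1 vs gen1=0 -> NOT a still life.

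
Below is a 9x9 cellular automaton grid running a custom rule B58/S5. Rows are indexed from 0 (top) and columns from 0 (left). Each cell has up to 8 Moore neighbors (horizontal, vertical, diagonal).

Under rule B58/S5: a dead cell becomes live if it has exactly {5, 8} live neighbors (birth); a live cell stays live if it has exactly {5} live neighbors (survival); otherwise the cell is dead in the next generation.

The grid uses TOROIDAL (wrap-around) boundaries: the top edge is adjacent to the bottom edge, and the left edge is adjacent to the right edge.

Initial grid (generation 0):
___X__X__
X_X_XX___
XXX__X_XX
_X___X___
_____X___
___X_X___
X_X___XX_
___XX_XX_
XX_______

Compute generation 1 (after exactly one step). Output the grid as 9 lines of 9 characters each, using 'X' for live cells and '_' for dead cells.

Simulating step by step:
Generation 0 (given above): 27 live cells
Generation 1: 2 live cells
(generation 1 grid is the final answer)

Answer: _________
_X_______
_X_______
_________
_________
_________
_________
_________
_________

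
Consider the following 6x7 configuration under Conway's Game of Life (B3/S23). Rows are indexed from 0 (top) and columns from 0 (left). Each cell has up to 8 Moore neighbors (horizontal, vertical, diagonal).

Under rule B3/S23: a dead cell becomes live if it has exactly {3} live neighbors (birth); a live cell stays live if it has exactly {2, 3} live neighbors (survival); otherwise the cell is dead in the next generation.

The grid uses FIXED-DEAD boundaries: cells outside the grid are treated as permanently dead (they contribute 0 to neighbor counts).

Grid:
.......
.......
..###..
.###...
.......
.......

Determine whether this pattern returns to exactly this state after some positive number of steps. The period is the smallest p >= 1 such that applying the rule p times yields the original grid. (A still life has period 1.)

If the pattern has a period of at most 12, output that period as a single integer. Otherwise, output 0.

Answer: 2

Derivation:
Simulating and comparing each generation to the original:
Gen 0 (original, given above): 6 live cells
Gen 1: 6 live cells, differs from original
Gen 2: 6 live cells, MATCHES original -> period = 2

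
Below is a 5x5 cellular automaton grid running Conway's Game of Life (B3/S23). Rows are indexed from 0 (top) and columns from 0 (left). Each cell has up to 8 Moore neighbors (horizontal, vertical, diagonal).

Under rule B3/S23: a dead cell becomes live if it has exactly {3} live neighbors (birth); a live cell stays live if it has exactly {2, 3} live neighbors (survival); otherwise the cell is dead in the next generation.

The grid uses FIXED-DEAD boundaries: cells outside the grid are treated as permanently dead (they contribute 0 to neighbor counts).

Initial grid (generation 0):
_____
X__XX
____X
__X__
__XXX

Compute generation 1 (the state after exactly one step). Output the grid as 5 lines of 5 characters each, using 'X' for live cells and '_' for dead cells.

Answer: _____
___XX
____X
__X_X
__XX_

Derivation:
Simulating step by step:
Generation 0 (given above): 8 live cells
Generation 1: 7 live cells
(generation 1 grid is the final answer)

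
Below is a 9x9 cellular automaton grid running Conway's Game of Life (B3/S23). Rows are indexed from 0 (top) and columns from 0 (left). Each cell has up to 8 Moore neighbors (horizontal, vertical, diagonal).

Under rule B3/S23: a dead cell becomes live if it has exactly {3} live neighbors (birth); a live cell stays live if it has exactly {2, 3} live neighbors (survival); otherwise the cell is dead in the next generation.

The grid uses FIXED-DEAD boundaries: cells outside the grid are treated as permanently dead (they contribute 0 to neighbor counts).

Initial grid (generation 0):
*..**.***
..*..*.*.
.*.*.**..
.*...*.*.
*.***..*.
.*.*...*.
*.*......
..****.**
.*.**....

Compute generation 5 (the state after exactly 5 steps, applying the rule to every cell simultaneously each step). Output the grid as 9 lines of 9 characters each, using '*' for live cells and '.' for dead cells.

Answer: .*...**..
****.....
*....***.
*.*...*..
.**.**..*
......*.*
......*.*
......*..
.........

Derivation:
Simulating step by step:
Generation 0 (given above): 35 live cells
Generation 1: 28 live cells
...******
.**.....*
.*...*.*.
**...*.*.
*..**..**
*...*....
......***
.....*...
.....*...
Generation 2: 34 live cells
..*******
.***....*
.......**
***..*.*.
*..******
...****..
.....***.
.....*.*.
.........
Generation 3: 25 live cells
.*..*****
.*...*...
*..*..***
****.*...
*.......*
...*....*
.......*.
.....*.*.
.........
Generation 4: 27 live cells
....****.
***......
*..*.***.
*.***.*.*
*..**....
.......**
......***
......*..
.........
Generation 5: 24 live cells
(generation 5 grid is the final answer)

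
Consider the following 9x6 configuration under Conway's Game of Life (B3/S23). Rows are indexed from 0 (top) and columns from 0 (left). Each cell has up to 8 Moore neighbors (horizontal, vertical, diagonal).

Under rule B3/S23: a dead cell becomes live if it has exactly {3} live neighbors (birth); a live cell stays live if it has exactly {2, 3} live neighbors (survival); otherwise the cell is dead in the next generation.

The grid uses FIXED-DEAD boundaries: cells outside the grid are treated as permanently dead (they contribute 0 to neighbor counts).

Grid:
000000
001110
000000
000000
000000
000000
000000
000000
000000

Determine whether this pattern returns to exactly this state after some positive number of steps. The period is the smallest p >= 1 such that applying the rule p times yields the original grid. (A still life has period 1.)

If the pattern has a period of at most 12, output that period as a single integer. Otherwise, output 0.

Answer: 2

Derivation:
Simulating and comparing each generation to the original:
Gen 0 (original, given above): 3 live cells
Gen 1: 3 live cells, differs from original
Gen 2: 3 live cells, MATCHES original -> period = 2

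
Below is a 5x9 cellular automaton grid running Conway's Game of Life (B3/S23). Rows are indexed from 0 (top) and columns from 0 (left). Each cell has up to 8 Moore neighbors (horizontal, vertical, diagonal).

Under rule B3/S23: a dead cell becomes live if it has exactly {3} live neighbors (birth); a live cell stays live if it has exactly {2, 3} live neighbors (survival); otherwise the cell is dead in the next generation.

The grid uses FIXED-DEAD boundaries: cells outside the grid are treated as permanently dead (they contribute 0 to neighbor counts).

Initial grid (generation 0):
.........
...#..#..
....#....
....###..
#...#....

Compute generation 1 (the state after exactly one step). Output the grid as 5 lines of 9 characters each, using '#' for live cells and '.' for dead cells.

Answer: .........
.........
...##.#..
...##....
....#....

Derivation:
Simulating step by step:
Generation 0 (given above): 8 live cells
Generation 1: 6 live cells
(generation 1 grid is the final answer)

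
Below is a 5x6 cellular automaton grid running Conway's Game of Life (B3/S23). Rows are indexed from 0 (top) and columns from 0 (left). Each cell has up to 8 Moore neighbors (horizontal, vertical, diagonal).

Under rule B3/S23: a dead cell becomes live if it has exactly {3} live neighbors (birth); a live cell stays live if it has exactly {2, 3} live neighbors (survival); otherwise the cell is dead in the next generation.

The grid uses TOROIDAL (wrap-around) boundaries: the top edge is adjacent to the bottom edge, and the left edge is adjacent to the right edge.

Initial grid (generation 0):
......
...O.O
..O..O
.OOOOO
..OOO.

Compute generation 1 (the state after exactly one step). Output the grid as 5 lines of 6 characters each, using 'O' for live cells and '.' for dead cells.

Simulating step by step:
Generation 0 (given above): 12 live cells
Generation 1: 9 live cells
(generation 1 grid is the final answer)

Answer: ..O...
....O.
.O...O
OO...O
.O...O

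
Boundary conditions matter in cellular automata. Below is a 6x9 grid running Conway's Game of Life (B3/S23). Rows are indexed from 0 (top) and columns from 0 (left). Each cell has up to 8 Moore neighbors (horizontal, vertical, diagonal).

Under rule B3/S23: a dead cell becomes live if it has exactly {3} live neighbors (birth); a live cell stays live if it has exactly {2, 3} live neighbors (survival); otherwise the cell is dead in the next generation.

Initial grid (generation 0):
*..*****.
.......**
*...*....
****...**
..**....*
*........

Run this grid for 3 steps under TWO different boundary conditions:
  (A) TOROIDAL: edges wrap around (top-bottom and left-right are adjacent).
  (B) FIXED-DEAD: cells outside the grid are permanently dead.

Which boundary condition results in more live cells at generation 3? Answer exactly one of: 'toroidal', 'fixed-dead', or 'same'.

Answer: fixed-dead

Derivation:
Under TOROIDAL boundary, generation 3:
*.......*
*....*..*
.....*...
.........
*....*...
*....*..*
Population = 11

Under FIXED-DEAD boundary, generation 3:
...*****.
.*....**.
.....*.**
..*.*..**
.......**
.........
Population = 17

Comparison: toroidal=11, fixed-dead=17 -> fixed-dead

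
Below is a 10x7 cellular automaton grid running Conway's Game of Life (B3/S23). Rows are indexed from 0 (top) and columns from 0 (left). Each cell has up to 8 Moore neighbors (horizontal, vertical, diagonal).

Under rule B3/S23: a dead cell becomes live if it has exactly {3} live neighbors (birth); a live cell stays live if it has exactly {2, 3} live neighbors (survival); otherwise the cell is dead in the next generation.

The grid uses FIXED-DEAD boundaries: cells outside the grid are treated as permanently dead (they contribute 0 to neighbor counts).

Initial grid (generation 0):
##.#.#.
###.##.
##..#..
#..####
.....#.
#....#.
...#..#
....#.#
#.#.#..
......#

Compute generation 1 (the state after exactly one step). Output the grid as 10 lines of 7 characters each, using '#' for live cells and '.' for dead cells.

Simulating step by step:
Generation 0 (given above): 28 live cells
Generation 1: 16 live cells
(generation 1 grid is the final answer)

Answer: #..#.#.
.....#.
......#
##.#..#
.......
....###
....#.#
....#..
...#...
.......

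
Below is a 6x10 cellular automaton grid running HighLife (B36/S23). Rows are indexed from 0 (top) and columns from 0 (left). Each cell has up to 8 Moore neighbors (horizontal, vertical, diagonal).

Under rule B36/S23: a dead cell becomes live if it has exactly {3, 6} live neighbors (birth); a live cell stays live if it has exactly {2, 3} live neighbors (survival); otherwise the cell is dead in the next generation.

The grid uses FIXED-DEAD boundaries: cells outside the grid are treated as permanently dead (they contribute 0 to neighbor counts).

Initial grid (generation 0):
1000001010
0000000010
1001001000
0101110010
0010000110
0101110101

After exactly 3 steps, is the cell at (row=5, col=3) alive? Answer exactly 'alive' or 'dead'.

Answer: alive

Derivation:
Simulating step by step:
Generation 0 (given above): 21 live cells
Generation 1: 20 live cells
0000000100
0000000000
0011010100
0101111010
0100100101
0011101100
Generation 2: 17 live cells
0000000000
0000001000
0011010100
0100000010
0101010000
0011111110
Generation 3: 16 live cells
0000000000
0000001000
0010001100
0101001000
0101010010
0011011100

Cell (5,3) at generation 3: 1 -> alive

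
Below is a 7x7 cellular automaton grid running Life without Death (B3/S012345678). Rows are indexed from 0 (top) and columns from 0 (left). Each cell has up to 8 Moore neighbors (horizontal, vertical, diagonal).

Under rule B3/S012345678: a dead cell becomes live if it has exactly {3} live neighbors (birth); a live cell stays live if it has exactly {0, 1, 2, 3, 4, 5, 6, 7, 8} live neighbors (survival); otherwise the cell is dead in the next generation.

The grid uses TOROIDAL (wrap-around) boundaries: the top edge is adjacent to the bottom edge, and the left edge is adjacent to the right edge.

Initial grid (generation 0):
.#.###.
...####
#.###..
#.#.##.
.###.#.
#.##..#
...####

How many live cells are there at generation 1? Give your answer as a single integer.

Answer: 32

Derivation:
Simulating step by step:
Generation 0 (given above): 28 live cells
Generation 1: 32 live cells
##.###.
##.####
#.###..
#.#.##.
.###.#.
#.##..#
.#.####
Population at generation 1: 32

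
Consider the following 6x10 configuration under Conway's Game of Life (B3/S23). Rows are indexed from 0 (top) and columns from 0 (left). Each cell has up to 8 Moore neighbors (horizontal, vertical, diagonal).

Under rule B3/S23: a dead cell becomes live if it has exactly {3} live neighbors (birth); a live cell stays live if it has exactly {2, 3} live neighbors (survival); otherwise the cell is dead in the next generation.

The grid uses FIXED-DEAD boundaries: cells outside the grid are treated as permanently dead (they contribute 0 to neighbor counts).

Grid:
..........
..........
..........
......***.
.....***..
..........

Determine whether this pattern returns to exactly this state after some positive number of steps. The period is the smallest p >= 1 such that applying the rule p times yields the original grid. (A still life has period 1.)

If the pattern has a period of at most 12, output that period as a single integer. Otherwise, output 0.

Answer: 2

Derivation:
Simulating and comparing each generation to the original:
Gen 0 (original, given above): 6 live cells
Gen 1: 6 live cells, differs from original
Gen 2: 6 live cells, MATCHES original -> period = 2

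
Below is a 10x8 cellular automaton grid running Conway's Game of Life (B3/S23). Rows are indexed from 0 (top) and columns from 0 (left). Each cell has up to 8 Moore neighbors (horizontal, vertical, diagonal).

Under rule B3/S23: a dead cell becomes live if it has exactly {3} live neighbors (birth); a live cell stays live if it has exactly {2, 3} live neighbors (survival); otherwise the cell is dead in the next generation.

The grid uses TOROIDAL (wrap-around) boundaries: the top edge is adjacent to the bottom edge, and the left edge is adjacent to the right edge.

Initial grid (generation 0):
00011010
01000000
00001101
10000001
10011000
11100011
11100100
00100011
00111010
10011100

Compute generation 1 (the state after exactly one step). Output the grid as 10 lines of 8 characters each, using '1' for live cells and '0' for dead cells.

Simulating step by step:
Generation 0 (given above): 32 live cells
Generation 1: 28 live cells
(generation 1 grid is the final answer)

Answer: 00110000
00010010
00000011
10010111
00110010
00001110
00010100
10001011
01100010
00000011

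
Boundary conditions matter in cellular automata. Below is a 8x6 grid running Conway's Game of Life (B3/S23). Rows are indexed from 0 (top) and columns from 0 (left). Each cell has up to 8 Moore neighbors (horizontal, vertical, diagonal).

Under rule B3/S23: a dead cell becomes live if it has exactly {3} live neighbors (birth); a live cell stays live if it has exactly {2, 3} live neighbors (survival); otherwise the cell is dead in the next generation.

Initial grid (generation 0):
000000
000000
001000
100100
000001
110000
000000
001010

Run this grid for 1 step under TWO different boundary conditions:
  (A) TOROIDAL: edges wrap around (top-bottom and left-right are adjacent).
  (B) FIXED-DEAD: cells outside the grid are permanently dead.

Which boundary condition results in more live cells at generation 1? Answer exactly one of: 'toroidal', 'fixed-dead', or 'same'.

Under TOROIDAL boundary, generation 1:
000000
000000
000000
000000
010001
100000
010000
000000
Population = 4

Under FIXED-DEAD boundary, generation 1:
000000
000000
000000
000000
110000
000000
010000
000000
Population = 3

Comparison: toroidal=4, fixed-dead=3 -> toroidal

Answer: toroidal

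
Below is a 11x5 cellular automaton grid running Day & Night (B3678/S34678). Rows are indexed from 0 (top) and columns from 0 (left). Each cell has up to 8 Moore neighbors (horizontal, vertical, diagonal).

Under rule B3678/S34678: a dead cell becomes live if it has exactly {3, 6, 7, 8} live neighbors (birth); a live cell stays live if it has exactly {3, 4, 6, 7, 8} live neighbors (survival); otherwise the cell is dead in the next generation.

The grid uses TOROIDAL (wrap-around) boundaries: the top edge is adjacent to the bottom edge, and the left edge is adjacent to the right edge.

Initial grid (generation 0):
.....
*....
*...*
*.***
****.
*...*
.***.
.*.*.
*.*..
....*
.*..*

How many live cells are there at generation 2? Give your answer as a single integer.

Answer: 27

Derivation:
Simulating step by step:
Generation 0 (given above): 23 live cells
Generation 1: 26 live cells
*....
....*
*....
.**.*
..*.*
***.*
.***.
*****
.*.**
.*.*.
*....
Generation 2: 27 live cells
....*
*....
**.**
.*...
*****
*..**
*****
..**.
***..
.....
.*..*
Population at generation 2: 27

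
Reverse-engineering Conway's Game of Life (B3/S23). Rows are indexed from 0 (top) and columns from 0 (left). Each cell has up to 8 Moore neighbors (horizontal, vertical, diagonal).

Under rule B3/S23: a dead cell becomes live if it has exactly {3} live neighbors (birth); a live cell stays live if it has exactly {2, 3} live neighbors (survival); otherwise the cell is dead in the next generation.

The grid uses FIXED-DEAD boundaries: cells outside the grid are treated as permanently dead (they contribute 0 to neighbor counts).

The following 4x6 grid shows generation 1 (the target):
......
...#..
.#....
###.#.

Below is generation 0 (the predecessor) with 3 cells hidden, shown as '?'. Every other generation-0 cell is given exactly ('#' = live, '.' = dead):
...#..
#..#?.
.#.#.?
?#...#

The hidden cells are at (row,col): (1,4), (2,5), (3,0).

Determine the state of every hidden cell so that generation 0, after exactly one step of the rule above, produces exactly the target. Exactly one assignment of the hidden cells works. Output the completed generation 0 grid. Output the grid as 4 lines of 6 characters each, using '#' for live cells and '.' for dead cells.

Answer: ...#..
#..#..
.#.#.#
##...#

Derivation:
Hidden generation-0 cells (in order): (1,4), (2,5), (3,0).
A hidden cell only influences target cells in its own 3x3 neighborhood. Try each of the 2^3 = 8 assignments, step the completed generation 0 forward once under B3/S23, and compare with the target:
  (1,4)=. (2,5)=. (3,0)=. -> step gives (1,4)='#' but target has '.' -> reject
  (1,4)=. (2,5)=. (3,0)=# -> step gives (1,4)='#' but target has '.' -> reject
  (1,4)=. (2,5)=# (3,0)=. -> step gives (2,0)='#' but target has '.' -> reject
  (1,4)=. (2,5)=# (3,0)=# -> step reproduces the target at every cell -> ACCEPT
  (1,4)=# (2,5)=. (3,0)=. -> step gives (0,3)='#' but target has '.' -> reject
  (1,4)=# (2,5)=. (3,0)=# -> step gives (0,3)='#' but target has '.' -> reject
  (1,4)=# (2,5)=# (3,0)=. -> step gives (0,3)='#' but target has '.' -> reject
  (1,4)=# (2,5)=# (3,0)=# -> step gives (0,3)='#' but target has '.' -> reject
Unique solution: (1,4)=dead, (2,5)=live, (3,0)=live.
Check: live-neighbor counts of every cell in the completed generation 0:
112120
124241
434141
223131
Applying B3/S23 to generation 0 with these counts gives:
......
...#..
.#....
###.#.
which matches the target exactly.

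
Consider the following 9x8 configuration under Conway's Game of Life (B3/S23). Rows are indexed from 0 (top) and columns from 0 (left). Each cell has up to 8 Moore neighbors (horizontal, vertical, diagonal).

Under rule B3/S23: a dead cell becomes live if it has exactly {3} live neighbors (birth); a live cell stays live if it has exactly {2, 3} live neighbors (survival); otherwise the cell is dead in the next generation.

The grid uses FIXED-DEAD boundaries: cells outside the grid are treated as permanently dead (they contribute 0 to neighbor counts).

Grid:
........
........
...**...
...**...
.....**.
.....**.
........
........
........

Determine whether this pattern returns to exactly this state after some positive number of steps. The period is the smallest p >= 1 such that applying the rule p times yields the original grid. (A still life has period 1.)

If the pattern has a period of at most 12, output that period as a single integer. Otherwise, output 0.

Answer: 2

Derivation:
Simulating and comparing each generation to the original:
Gen 0 (original, given above): 8 live cells
Gen 1: 6 live cells, differs from original
Gen 2: 8 live cells, MATCHES original -> period = 2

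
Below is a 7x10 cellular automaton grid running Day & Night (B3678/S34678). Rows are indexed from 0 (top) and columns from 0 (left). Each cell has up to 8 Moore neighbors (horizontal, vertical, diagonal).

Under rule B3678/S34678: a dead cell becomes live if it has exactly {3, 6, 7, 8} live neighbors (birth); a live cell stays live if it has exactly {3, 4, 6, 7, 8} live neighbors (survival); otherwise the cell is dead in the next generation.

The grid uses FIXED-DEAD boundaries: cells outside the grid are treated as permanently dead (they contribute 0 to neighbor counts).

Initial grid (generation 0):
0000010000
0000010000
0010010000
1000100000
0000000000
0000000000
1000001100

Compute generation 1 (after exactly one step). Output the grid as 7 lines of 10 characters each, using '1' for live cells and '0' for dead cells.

Answer: 0000000000
0000101000
0000100000
0000000000
0000000000
0000000000
0000000000

Derivation:
Simulating step by step:
Generation 0 (given above): 9 live cells
Generation 1: 3 live cells
(generation 1 grid is the final answer)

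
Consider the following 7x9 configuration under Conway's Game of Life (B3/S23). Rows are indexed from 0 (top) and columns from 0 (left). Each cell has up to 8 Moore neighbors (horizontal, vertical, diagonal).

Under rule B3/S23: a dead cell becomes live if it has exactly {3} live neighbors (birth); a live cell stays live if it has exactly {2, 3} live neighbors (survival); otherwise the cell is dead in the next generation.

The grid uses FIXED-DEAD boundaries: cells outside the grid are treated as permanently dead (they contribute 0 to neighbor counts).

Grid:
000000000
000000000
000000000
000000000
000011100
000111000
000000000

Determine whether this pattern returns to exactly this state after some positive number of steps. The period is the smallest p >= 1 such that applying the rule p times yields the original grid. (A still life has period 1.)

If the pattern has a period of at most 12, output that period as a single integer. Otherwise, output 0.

Answer: 2

Derivation:
Simulating and comparing each generation to the original:
Gen 0 (original, given above): 6 live cells
Gen 1: 6 live cells, differs from original
Gen 2: 6 live cells, MATCHES original -> period = 2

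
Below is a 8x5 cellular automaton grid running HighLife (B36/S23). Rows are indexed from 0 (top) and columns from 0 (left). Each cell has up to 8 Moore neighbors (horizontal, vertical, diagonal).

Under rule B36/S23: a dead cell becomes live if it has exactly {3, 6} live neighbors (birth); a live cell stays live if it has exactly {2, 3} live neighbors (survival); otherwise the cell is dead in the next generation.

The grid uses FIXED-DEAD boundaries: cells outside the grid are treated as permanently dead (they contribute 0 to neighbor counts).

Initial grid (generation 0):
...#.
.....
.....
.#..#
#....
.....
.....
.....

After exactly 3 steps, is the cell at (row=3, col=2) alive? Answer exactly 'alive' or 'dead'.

Answer: dead

Derivation:
Simulating step by step:
Generation 0 (given above): 4 live cells
Generation 1: 0 live cells
.....
.....
.....
.....
.....
.....
.....
.....
Generation 2: 0 live cells
.....
.....
.....
.....
.....
.....
.....
.....
Generation 3: 0 live cells
.....
.....
.....
.....
.....
.....
.....
.....

Cell (3,2) at generation 3: 0 -> dead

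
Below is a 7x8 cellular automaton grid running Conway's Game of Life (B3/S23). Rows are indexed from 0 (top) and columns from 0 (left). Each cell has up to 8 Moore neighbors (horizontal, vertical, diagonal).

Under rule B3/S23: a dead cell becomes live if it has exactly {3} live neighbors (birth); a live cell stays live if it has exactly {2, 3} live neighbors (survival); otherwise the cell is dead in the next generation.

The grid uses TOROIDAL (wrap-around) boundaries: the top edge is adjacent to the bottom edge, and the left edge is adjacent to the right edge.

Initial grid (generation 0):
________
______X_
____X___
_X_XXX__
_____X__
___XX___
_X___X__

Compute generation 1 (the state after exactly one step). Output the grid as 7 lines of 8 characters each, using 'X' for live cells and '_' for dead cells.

Answer: ________
________
___XX___
___X_X__
__X__X__
____XX__
____X___

Derivation:
Simulating step by step:
Generation 0 (given above): 11 live cells
Generation 1: 9 live cells
(generation 1 grid is the final answer)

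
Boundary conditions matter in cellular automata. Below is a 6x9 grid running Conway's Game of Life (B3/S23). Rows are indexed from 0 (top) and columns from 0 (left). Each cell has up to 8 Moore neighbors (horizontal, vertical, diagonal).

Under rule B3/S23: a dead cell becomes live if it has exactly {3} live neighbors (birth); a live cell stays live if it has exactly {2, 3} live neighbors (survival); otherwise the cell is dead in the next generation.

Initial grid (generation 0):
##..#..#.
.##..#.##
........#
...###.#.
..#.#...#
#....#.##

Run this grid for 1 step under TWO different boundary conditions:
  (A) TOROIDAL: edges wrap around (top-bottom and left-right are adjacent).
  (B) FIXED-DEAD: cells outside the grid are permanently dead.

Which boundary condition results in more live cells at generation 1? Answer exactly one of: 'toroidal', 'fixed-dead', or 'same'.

Under TOROIDAL boundary, generation 1:
..#.##...
.##...##.
#.##.#..#
...###.##
#........
...#####.
Population = 23

Under FIXED-DEAD boundary, generation 1:
###...###
###...###
..##.#..#
...###.##
........#
.......##
Population = 24

Comparison: toroidal=23, fixed-dead=24 -> fixed-dead

Answer: fixed-dead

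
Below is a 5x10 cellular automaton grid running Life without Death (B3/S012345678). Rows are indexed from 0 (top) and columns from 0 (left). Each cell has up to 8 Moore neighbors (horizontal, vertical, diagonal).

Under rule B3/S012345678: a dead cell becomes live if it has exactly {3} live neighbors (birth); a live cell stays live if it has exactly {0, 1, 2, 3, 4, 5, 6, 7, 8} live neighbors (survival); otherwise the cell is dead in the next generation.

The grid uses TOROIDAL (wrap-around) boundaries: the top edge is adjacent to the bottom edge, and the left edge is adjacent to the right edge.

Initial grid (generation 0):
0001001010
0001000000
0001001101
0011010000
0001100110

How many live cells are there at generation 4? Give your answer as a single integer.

Answer: 33

Derivation:
Simulating step by step:
Generation 0 (given above): 15 live cells
Generation 1: 22 live cells
0011001010
0011101010
0001001101
0011010000
0001111110
Generation 2: 25 live cells
0011001011
0011101011
0001001111
0011010000
0001111110
Generation 3: 28 live cells
0011001011
1011101011
0001001111
0011010001
0001111111
Generation 4: 33 live cells
0111001011
1111101011
0101001111
1011010001
1001111111
Population at generation 4: 33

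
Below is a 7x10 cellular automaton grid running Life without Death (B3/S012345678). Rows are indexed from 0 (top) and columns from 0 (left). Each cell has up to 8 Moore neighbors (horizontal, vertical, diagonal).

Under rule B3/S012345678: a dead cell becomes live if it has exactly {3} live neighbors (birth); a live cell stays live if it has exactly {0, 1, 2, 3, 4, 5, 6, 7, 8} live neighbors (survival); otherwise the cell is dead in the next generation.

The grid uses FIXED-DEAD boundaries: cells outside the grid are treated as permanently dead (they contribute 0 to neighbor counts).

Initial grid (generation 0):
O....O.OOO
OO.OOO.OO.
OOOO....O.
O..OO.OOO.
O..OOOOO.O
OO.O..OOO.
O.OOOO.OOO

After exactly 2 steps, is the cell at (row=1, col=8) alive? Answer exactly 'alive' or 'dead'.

Simulating step by step:
Generation 0 (given above): 44 live cells
Generation 1: 47 live cells
OO...O.OOO
OO.OOO.OO.
OOOO....OO
O..OO.OOOO
O..OOOOO.O
OO.O..OOO.
O.OOOO.OOO
Generation 2: 48 live cells
OOO..O.OOO
OO.OOO.OO.
OOOO....OO
O..OO.OOOO
O..OOOOO.O
OO.O..OOO.
O.OOOO.OOO

Cell (1,8) at generation 2: 1 -> alive

Answer: alive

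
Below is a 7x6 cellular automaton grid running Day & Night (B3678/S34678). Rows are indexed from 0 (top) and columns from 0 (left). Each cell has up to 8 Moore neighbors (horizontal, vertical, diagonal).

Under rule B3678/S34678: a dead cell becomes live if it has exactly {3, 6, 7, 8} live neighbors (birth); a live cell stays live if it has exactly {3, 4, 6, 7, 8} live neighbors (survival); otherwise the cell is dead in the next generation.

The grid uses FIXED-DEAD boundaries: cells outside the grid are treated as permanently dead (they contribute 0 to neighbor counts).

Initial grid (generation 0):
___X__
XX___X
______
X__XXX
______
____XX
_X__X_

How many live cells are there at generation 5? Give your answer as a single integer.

Simulating step by step:
Generation 0 (given above): 12 live cells
Generation 1: 5 live cells
______
______
XX___X
______
___X__
______
_____X
Generation 2: 0 live cells
______
______
______
______
______
______
______
Generation 3: 0 live cells
______
______
______
______
______
______
______
Generation 4: 0 live cells
______
______
______
______
______
______
______
Generation 5: 0 live cells
______
______
______
______
______
______
______
Population at generation 5: 0

Answer: 0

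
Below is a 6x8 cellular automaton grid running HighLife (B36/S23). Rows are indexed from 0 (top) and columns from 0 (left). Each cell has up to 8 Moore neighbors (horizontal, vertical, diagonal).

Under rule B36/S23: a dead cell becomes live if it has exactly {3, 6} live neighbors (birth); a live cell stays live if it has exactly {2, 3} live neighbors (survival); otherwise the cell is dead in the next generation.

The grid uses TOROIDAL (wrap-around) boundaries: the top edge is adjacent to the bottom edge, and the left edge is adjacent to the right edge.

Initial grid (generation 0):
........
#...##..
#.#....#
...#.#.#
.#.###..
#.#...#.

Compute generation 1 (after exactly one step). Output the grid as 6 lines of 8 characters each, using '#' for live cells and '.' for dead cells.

Simulating step by step:
Generation 0 (given above): 16 live cells
Generation 1: 25 live cells
(generation 1 grid is the final answer)

Answer: .#...#.#
##.....#
##.#.#.#
.#.#.#.#
##.#.#.#
.#####..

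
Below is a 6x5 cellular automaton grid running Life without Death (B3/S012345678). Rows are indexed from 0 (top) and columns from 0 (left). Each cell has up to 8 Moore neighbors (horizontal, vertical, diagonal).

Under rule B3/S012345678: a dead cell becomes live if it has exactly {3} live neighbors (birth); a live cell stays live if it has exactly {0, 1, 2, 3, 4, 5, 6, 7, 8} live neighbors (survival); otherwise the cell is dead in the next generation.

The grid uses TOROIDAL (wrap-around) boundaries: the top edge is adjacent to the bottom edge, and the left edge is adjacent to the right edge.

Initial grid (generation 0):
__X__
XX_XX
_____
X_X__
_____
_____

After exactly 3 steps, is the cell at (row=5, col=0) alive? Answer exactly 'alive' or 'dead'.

Answer: alive

Derivation:
Simulating step by step:
Generation 0 (given above): 7 live cells
Generation 1: 14 live cells
XXXXX
XXXXX
__XX_
X_X__
_____
_____
Generation 2: 21 live cells
XXXXX
XXXXX
__XX_
XXXX_
_____
XXXXX
Generation 3: 22 live cells
XXXXX
XXXXX
__XX_
XXXXX
_____
XXXXX

Cell (5,0) at generation 3: 1 -> alive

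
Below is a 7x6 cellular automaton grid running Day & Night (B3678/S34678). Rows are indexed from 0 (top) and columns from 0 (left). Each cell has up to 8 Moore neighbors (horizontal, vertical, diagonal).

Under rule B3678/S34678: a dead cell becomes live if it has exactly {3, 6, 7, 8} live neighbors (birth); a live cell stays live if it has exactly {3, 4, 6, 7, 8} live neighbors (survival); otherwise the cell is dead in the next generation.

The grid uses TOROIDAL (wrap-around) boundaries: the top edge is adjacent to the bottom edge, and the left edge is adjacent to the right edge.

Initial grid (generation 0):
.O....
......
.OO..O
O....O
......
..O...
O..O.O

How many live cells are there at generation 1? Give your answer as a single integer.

Simulating step by step:
Generation 0 (given above): 10 live cells
Generation 1: 8 live cells
O.....
OOO...
......
OO....
......
......
.OO...
Population at generation 1: 8

Answer: 8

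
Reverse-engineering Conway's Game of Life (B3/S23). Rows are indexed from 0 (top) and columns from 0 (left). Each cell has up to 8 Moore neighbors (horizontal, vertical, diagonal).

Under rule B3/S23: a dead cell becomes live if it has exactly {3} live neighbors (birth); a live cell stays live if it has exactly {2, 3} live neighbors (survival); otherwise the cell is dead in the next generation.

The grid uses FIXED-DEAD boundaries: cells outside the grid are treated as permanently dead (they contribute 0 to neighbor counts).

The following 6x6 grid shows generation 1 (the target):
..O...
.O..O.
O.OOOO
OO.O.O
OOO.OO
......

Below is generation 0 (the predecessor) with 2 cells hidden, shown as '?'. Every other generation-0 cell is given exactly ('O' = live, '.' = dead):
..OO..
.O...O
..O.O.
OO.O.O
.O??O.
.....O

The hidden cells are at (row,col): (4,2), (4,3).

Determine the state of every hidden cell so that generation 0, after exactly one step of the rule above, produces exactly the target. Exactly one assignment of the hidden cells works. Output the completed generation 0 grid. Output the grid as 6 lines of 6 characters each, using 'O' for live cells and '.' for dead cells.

Hidden generation-0 cells (in order): (4,2), (4,3).
A hidden cell only influences target cells in its own 3x3 neighborhood. Try each of the 2^2 = 4 assignments, step the completed generation 0 forward once under B3/S23, and compare with the target:
  (4,2)=. (4,3)=. -> step reproduces the target at every cell -> ACCEPT
  (4,2)=. (4,3)=O -> step gives (3,3)='.' but target has 'O' -> reject
  (4,2)=O (4,3)=. -> step gives (3,1)='.' but target has 'O' -> reject
  (4,2)=O (4,3)=O -> step gives (3,1)='.' but target has 'O' -> reject
Unique solution: (4,2)=dead, (4,3)=dead.
Check: live-neighbor counts of every cell in the completed generation 0:
122121
124431
343333
234342
323233
111121
Applying B3/S23 to generation 0 with these counts gives:
..O...
.O..O.
O.OOOO
OO.O.O
OOO.OO
......
which matches the target exactly.

Answer: ..OO..
.O...O
..O.O.
OO.O.O
.O..O.
.....O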